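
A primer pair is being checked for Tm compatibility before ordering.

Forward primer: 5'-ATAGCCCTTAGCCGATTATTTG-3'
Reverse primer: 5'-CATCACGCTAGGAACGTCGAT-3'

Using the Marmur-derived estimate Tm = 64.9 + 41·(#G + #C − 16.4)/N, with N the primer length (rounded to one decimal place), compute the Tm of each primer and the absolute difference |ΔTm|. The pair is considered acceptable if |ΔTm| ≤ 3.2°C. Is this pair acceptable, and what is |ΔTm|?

Forward: G+C = 9, N = 22 → Tm = 64.9 + 41·(9 − 16.4)/22 = 51.1°C.
Reverse: G+C = 11, N = 21 → Tm = 64.9 + 41·(11 − 16.4)/21 = 54.4°C.
|ΔTm| = |51.1 − 54.4| = 3.3°C, > 3.2°C.

|ΔTm| = 3.3°C; the pair is not acceptable.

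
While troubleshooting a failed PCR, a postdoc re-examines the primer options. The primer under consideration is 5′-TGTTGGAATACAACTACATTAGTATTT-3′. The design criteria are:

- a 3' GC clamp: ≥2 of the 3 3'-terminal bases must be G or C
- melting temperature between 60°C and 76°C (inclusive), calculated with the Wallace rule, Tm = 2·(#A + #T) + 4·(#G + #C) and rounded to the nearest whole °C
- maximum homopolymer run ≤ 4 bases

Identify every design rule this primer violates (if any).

Fails: GC clamp.

Base counts: A=9, T=11, G=4, C=3 (length 27).
GC clamp: 3' end TTT has 0 G/C, need ≥2 ✗
Tm: Tm = 2·20 + 4·7 = 68°C ✓
homopolymer run: longest run = 3 ✓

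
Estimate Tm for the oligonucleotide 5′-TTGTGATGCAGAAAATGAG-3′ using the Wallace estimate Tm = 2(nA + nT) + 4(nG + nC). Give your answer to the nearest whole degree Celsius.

Base counts: A=7, T=5, G=6, C=1 (length 19).
Tm = 2·(7+5) + 4·(6+1) = 2·12 + 4·7 = 24 + 28 = 52°C.

52°C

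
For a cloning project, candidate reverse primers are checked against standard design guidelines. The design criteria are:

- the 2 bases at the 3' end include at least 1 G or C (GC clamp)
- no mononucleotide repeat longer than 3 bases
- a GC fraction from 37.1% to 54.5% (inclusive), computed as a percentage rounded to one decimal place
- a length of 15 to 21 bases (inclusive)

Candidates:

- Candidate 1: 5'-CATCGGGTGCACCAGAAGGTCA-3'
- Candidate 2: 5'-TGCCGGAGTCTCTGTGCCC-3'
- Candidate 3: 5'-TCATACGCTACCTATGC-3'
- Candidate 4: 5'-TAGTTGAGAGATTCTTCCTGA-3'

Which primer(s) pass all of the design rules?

Candidate 3 and Candidate 4.

Candidate 1 (22 nt, A=6 T=3 G=7 C=6): 3' end CA has 1 G/C ✓; longest run = 3 ✓; GC 13/22 = 59.1%, outside 37.1–54.5% ✗; length 22, outside 15–21 ✗ — fails.
Candidate 2 (19 nt, A=1 T=5 G=6 C=7): 3' end CC has 2 G/C ✓; longest run = 3 ✓; GC 13/19 = 68.4%, outside 37.1–54.5% ✗; length 19 ✓ — fails.
Candidate 3 (17 nt, A=4 T=5 G=2 C=6): 3' end GC has 2 G/C ✓; longest run = 2 ✓; GC 8/17 = 47.1% ✓; length 17 ✓ — passes.
Candidate 4 (21 nt, A=5 T=8 G=5 C=3): 3' end GA has 1 G/C ✓; longest run = 2 ✓; GC 8/21 = 38.1% ✓; length 21 ✓ — passes.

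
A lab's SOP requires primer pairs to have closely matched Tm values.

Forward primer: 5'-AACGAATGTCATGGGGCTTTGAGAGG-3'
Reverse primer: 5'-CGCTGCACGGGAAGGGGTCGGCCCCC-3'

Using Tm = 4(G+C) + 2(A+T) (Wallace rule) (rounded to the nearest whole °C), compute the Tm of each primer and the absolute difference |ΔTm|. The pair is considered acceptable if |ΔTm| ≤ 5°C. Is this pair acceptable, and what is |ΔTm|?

|ΔTm| = 16°C; the pair is not acceptable.

Forward: A=7 T=6 G=10 C=3 → Tm = 2·13 + 4·13 = 78°C.
Reverse: A=3 T=2 G=11 C=10 → Tm = 2·5 + 4·21 = 94°C.
|ΔTm| = |78 − 94| = 16°C, > 5°C.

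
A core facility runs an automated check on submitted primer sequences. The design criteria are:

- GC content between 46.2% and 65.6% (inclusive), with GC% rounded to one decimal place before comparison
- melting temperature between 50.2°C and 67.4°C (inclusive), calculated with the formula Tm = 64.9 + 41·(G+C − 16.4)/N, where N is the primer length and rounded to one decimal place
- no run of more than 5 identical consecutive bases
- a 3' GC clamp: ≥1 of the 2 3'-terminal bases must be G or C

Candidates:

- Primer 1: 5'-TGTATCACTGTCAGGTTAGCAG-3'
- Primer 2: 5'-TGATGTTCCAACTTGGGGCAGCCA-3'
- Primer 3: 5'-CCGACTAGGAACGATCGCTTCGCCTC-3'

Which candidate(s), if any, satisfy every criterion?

Primer 1 (22 nt, A=5 T=7 G=6 C=4): GC 10/22 = 45.5%, outside 46.2–65.6% ✗; Tm = 64.9 + 41·(10 − 16.4)/22 = 53.0°C ✓; longest run = 2 ✓; 3' end AG has 1 G/C ✓ — fails.
Primer 2 (24 nt, A=5 T=6 G=7 C=6): GC 13/24 = 54.2% ✓; Tm = 64.9 + 41·(13 − 16.4)/24 = 59.1°C ✓; longest run = 4 ✓; 3' end CA has 1 G/C ✓ — passes.
Primer 3 (26 nt, A=5 T=5 G=6 C=10): GC 16/26 = 61.5% ✓; Tm = 64.9 + 41·(16 − 16.4)/26 = 64.3°C ✓; longest run = 2 ✓; 3' end TC has 1 G/C ✓ — passes.

Primer 2 and Primer 3.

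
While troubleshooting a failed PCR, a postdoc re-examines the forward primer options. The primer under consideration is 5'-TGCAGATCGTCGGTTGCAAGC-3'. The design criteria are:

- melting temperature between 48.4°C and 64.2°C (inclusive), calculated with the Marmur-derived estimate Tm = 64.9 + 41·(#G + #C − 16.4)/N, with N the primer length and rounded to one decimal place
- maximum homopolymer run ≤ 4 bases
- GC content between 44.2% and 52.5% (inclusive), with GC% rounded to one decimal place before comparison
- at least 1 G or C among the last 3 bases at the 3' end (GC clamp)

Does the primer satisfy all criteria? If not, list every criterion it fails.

Base counts: A=4, T=5, G=7, C=5 (length 21).
Tm: Tm = 64.9 + 41·(12 − 16.4)/21 = 56.3°C ✓
homopolymer run: longest run = 2 ✓
GC content: GC 12/21 = 57.1%, outside 44.2–52.5% ✗
GC clamp: 3' end AGC has 2 G/C ✓

Fails: GC content.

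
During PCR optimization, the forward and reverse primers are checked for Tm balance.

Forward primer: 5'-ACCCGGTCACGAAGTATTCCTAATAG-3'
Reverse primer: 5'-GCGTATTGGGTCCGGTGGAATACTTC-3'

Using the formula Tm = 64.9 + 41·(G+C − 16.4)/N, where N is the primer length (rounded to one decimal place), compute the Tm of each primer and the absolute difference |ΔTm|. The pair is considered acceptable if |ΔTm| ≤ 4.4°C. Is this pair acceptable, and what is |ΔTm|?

Forward: G+C = 12, N = 26 → Tm = 64.9 + 41·(12 − 16.4)/26 = 58.0°C.
Reverse: G+C = 14, N = 26 → Tm = 64.9 + 41·(14 − 16.4)/26 = 61.1°C.
|ΔTm| = |58.0 − 61.1| = 3.1°C, ≤ 4.4°C.

|ΔTm| = 3.1°C; the pair is acceptable.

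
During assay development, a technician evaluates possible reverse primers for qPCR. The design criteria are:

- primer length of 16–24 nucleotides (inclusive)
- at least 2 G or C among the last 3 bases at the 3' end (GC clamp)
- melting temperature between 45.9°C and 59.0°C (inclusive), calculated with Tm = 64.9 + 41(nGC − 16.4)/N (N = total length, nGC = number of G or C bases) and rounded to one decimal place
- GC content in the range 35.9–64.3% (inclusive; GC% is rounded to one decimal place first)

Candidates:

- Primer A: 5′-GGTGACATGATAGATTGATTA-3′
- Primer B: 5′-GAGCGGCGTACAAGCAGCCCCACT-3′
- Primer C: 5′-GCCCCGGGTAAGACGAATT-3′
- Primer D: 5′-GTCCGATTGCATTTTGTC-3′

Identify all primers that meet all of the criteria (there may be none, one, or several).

None of the candidates satisfy all criteria.

Primer A (21 nt, A=7 T=7 G=6 C=1): length 21 ✓; 3' end TTA has 0 G/C, need ≥2 ✗; Tm = 64.9 + 41·(7 − 16.4)/21 = 46.5°C ✓; GC 7/21 = 33.3%, outside 35.9–64.3% ✗ — fails.
Primer B (24 nt, A=6 T=2 G=7 C=9): length 24 ✓; 3' end ACT has 1 G/C, need ≥2 ✗; Tm = 64.9 + 41·(16 − 16.4)/24 = 64.2°C, outside 45.9–59.0°C ✗; GC 16/24 = 66.7%, outside 35.9–64.3% ✗ — fails.
Primer C (19 nt, A=5 T=3 G=6 C=5): length 19 ✓; 3' end ATT has 0 G/C, need ≥2 ✗; Tm = 64.9 + 41·(11 − 16.4)/19 = 53.2°C ✓; GC 11/19 = 57.9% ✓ — fails.
Primer D (18 nt, A=2 T=8 G=4 C=4): length 18 ✓; 3' end GTC has 2 G/C ✓; Tm = 64.9 + 41·(8 − 16.4)/18 = 45.8°C, outside 45.9–59.0°C ✗; GC 8/18 = 44.4% ✓ — fails.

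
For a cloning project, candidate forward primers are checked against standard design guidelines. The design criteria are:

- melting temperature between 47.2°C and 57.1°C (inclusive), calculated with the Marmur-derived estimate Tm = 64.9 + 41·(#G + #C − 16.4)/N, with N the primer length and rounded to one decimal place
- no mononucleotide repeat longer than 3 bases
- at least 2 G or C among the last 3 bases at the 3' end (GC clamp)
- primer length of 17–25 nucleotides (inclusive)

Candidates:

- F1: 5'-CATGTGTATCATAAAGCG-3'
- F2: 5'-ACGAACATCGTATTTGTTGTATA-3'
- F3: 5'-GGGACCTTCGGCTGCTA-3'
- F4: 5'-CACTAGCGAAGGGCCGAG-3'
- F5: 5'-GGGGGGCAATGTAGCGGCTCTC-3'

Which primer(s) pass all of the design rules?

F4 only.

F1 (18 nt, A=6 T=5 G=4 C=3): Tm = 64.9 + 41·(7 − 16.4)/18 = 43.5°C, outside 47.2–57.1°C ✗; longest run = 3 ✓; 3' end GCG has 3 G/C ✓; length 18 ✓ — fails.
F2 (23 nt, A=7 T=9 G=4 C=3): Tm = 64.9 + 41·(7 − 16.4)/23 = 48.1°C ✓; longest run = 3 ✓; 3' end ATA has 0 G/C, need ≥2 ✗; length 23 ✓ — fails.
F3 (17 nt, A=2 T=4 G=6 C=5): Tm = 64.9 + 41·(11 − 16.4)/17 = 51.9°C ✓; longest run = 3 ✓; 3' end CTA has 1 G/C, need ≥2 ✗; length 17 ✓ — fails.
F4 (18 nt, A=5 T=1 G=7 C=5): Tm = 64.9 + 41·(12 − 16.4)/18 = 54.9°C ✓; longest run = 3 ✓; 3' end GAG has 2 G/C ✓; length 18 ✓ — passes.
F5 (22 nt, A=3 T=4 G=10 C=5): Tm = 64.9 + 41·(15 − 16.4)/22 = 62.3°C, outside 47.2–57.1°C ✗; longest run = 6, exceeds 3 ✗; 3' end CTC has 2 G/C ✓; length 22 ✓ — fails.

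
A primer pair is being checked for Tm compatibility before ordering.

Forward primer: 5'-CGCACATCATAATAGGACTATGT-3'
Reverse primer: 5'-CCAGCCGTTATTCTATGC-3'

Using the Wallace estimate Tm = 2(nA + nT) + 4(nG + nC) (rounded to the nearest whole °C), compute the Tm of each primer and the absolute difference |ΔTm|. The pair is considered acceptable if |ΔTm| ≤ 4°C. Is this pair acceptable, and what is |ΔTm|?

|ΔTm| = 10°C; the pair is not acceptable.

Forward: A=8 T=6 G=4 C=5 → Tm = 2·14 + 4·9 = 64°C.
Reverse: A=3 T=6 G=3 C=6 → Tm = 2·9 + 4·9 = 54°C.
|ΔTm| = |64 − 54| = 10°C, > 4°C.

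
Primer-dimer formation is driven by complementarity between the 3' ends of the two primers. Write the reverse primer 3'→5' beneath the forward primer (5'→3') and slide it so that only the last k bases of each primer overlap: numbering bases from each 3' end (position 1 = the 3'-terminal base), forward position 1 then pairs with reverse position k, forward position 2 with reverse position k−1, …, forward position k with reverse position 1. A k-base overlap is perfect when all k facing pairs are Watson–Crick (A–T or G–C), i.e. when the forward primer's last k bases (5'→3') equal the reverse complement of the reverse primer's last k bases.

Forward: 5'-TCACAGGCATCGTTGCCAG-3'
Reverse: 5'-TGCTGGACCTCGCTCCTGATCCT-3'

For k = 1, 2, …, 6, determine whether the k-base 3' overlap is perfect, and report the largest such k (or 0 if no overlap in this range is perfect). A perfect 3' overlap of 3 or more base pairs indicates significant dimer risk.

Longest perfect overlap: 2 complementary base pairs; below the dimer-risk threshold (threshold 3).

Last 6 bases (5'→3') — forward …TGCCAG, reverse …GATCCT.
Reverse complement of the reverse primer's last 6 bases: AGGATC; its first k bases are the reverse complement of the reverse primer's last k bases, so a perfect k-base overlap needs the forward primer's last k bases to equal them.
Comparing (forward last k vs required): k=1: G vs A ✗; k=2: AG vs AG ✓; k=3: CAG vs AGG ✗; k=4: CCAG vs AGGA ✗; k=5: GCCAG vs AGGAT ✗; k=6: TGCCAG vs AGGATC ✗.
Only k = 2 is perfect, so the longest perfect 3' overlap is 2.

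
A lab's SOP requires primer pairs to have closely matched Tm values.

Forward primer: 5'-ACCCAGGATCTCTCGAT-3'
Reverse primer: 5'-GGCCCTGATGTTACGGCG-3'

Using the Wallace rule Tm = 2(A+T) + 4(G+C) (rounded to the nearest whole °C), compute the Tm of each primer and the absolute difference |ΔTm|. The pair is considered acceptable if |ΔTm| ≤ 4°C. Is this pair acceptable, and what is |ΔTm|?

Forward: A=4 T=4 G=3 C=6 → Tm = 2·8 + 4·9 = 52°C.
Reverse: A=2 T=4 G=7 C=5 → Tm = 2·6 + 4·12 = 60°C.
|ΔTm| = |52 − 60| = 8°C, > 4°C.

|ΔTm| = 8°C; the pair is not acceptable.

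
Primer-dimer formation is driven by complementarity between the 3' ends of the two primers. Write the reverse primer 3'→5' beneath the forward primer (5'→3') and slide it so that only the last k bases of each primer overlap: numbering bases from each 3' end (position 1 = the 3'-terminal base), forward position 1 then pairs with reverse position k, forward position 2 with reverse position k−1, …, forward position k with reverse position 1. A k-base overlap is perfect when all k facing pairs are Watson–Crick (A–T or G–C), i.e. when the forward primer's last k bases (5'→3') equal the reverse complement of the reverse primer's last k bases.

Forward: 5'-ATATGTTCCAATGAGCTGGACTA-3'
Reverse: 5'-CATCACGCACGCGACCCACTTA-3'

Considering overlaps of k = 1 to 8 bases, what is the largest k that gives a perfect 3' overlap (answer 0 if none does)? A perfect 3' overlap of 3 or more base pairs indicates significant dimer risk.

Longest perfect overlap: 2 complementary base pairs; below the dimer-risk threshold (threshold 3).

Last 8 bases (5'→3') — forward …CTGGACTA, reverse …CCCACTTA.
Reverse complement of the reverse primer's last 8 bases: TAAGTGGG; its first k bases are the reverse complement of the reverse primer's last k bases, so a perfect k-base overlap needs the forward primer's last k bases to equal them.
Comparing (forward last k vs required): k=1: A vs T ✗; k=2: TA vs TA ✓; k=3: CTA vs TAA ✗; k=4: ACTA vs TAAG ✗; k=5: GACTA vs TAAGT ✗; k=6: GGACTA vs TAAGTG ✗; k=7: TGGACTA vs TAAGTGG ✗; k=8: CTGGACTA vs TAAGTGGG ✗.
Only k = 2 is perfect, so the longest perfect 3' overlap is 2.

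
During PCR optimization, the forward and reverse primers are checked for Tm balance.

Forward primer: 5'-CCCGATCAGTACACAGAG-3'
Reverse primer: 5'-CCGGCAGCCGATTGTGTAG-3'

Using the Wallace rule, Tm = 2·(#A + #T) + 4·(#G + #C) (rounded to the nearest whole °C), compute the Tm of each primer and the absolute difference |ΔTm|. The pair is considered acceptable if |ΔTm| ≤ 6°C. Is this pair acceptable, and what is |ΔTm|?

|ΔTm| = 6°C; the pair is acceptable.

Forward: A=6 T=2 G=4 C=6 → Tm = 2·8 + 4·10 = 56°C.
Reverse: A=3 T=4 G=7 C=5 → Tm = 2·7 + 4·12 = 62°C.
|ΔTm| = |56 − 62| = 6°C, ≤ 6°C.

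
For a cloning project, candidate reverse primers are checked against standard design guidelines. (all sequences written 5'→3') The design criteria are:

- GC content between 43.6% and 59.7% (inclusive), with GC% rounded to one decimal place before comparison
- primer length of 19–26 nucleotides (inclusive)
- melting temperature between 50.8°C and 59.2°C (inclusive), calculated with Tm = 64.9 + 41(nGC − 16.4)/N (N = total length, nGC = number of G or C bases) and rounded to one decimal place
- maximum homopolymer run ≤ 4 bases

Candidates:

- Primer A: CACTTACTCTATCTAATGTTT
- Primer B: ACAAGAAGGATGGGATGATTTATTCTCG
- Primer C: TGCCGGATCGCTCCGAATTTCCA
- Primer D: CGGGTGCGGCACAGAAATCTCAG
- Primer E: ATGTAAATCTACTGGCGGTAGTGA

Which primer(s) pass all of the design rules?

Primer C only.

Primer A (21 nt, A=5 T=10 G=1 C=5): GC 6/21 = 28.6%, outside 43.6–59.7% ✗; length 21 ✓; Tm = 64.9 + 41·(6 − 16.4)/21 = 44.6°C, outside 50.8–59.2°C ✗; longest run = 3 ✓ — fails.
Primer B (28 nt, A=9 T=8 G=8 C=3): GC 11/28 = 39.3%, outside 43.6–59.7% ✗; length 28, outside 19–26 ✗; Tm = 64.9 + 41·(11 − 16.4)/28 = 57.0°C ✓; longest run = 3 ✓ — fails.
Primer C (23 nt, A=4 T=6 G=5 C=8): GC 13/23 = 56.5% ✓; length 23 ✓; Tm = 64.9 + 41·(13 − 16.4)/23 = 58.8°C ✓; longest run = 3 ✓ — passes.
Primer D (23 nt, A=6 T=3 G=8 C=6): GC 14/23 = 60.9%, outside 43.6–59.7% ✗; length 23 ✓; Tm = 64.9 + 41·(14 − 16.4)/23 = 60.6°C, outside 50.8–59.2°C ✗; longest run = 3 ✓ — fails.
Primer E (24 nt, A=7 T=7 G=7 C=3): GC 10/24 = 41.7%, outside 43.6–59.7% ✗; length 24 ✓; Tm = 64.9 + 41·(10 − 16.4)/24 = 54.0°C ✓; longest run = 3 ✓ — fails.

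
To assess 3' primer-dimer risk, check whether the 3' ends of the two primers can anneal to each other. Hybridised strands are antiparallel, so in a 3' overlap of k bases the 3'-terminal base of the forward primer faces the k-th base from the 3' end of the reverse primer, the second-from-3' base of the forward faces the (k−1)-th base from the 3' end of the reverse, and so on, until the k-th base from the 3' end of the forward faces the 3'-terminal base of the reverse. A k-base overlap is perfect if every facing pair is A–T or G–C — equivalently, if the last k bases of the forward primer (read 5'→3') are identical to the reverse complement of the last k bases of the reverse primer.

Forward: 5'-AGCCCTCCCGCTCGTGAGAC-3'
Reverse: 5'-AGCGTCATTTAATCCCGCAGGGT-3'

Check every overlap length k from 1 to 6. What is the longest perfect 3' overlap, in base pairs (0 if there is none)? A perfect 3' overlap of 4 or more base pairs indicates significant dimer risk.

Longest perfect overlap: 2 complementary base pairs; below the dimer-risk threshold (threshold 4).

Last 6 bases (5'→3') — forward …TGAGAC, reverse …CAGGGT.
Reverse complement of the reverse primer's last 6 bases: ACCCTG; its first k bases are the reverse complement of the reverse primer's last k bases, so a perfect k-base overlap needs the forward primer's last k bases to equal them.
Comparing (forward last k vs required): k=1: C vs A ✗; k=2: AC vs AC ✓; k=3: GAC vs ACC ✗; k=4: AGAC vs ACCC ✗; k=5: GAGAC vs ACCCT ✗; k=6: TGAGAC vs ACCCTG ✗.
Only k = 2 is perfect, so the longest perfect 3' overlap is 2.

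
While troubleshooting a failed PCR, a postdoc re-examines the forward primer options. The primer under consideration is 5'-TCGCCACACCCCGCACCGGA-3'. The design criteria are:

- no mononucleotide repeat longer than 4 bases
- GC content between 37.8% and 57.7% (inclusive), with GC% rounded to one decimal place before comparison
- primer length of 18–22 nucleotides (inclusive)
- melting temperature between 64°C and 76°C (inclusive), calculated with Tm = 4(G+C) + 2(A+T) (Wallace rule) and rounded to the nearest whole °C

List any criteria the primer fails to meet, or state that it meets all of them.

Fails: GC content.

Base counts: A=4, T=1, G=4, C=11 (length 20).
homopolymer run: longest run = 4 ✓
GC content: GC 15/20 = 75.0%, outside 37.8–57.7% ✗
length: length 20 ✓
Tm: Tm = 2·5 + 4·15 = 70°C ✓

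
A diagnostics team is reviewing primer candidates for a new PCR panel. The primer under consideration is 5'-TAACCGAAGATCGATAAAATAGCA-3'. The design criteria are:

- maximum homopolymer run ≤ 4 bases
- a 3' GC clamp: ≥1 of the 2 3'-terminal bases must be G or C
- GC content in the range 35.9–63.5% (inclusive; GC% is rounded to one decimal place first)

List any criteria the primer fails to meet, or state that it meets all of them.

Base counts: A=12, T=4, G=4, C=4 (length 24).
homopolymer run: longest run = 4 ✓
GC clamp: 3' end CA has 1 G/C ✓
GC content: GC 8/24 = 33.3%, outside 35.9–63.5% ✗

Fails: GC content.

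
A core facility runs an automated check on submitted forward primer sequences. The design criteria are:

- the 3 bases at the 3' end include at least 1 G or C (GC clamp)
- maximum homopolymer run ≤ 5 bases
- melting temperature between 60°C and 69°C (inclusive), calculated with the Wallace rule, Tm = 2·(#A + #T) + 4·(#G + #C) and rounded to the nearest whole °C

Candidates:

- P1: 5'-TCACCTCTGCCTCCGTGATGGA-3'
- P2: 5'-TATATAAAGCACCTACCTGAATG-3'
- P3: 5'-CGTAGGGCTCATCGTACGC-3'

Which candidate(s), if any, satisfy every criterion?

P1 (22 nt, A=3 T=6 G=5 C=8): 3' end GGA has 2 G/C ✓; longest run = 2 ✓; Tm = 2·9 + 4·13 = 70°C, outside 60–69°C ✗ — fails.
P2 (23 nt, A=9 T=6 G=3 C=5): 3' end ATG has 1 G/C ✓; longest run = 3 ✓; Tm = 2·15 + 4·8 = 62°C ✓ — passes.
P3 (19 nt, A=3 T=4 G=6 C=6): 3' end CGC has 3 G/C ✓; longest run = 3 ✓; Tm = 2·7 + 4·12 = 62°C ✓ — passes.

P2 and P3.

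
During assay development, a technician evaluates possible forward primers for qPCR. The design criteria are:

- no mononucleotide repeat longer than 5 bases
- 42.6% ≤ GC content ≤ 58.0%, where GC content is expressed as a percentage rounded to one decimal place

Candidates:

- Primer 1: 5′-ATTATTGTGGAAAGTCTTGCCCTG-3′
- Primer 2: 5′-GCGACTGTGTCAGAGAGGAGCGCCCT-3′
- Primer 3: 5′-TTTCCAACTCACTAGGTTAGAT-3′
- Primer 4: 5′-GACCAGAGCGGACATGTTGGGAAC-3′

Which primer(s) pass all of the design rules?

None of the candidates satisfy all criteria.

Primer 1 (24 nt, A=5 T=9 G=6 C=4): longest run = 3 ✓; GC 10/24 = 41.7%, outside 42.6–58.0% ✗ — fails.
Primer 2 (26 nt, A=5 T=4 G=10 C=7): longest run = 3 ✓; GC 17/26 = 65.4%, outside 42.6–58.0% ✗ — fails.
Primer 3 (22 nt, A=6 T=8 G=3 C=5): longest run = 3 ✓; GC 8/22 = 36.4%, outside 42.6–58.0% ✗ — fails.
Primer 4 (24 nt, A=7 T=3 G=9 C=5): longest run = 3 ✓; GC 14/24 = 58.3%, outside 42.6–58.0% ✗ — fails.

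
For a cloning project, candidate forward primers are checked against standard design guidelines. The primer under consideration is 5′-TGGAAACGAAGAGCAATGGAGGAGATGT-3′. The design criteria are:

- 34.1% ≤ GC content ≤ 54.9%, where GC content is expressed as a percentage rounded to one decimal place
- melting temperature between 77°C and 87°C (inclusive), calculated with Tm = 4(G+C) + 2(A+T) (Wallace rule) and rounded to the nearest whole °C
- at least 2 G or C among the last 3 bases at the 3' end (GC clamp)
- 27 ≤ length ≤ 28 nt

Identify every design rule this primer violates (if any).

Fails: GC clamp.

Base counts: A=11, T=4, G=11, C=2 (length 28).
GC content: GC 13/28 = 46.4% ✓
Tm: Tm = 2·15 + 4·13 = 82°C ✓
GC clamp: 3' end TGT has 1 G/C, need ≥2 ✗
length: length 28 ✓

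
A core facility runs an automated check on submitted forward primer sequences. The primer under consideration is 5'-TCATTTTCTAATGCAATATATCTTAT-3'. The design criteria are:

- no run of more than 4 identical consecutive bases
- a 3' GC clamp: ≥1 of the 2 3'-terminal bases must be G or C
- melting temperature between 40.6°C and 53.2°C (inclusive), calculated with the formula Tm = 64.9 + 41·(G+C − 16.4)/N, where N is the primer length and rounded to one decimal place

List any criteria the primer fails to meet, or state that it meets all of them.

Fails: GC clamp.

Base counts: A=8, T=13, G=1, C=4 (length 26).
homopolymer run: longest run = 4 ✓
GC clamp: 3' end AT has 0 G/C, need ≥1 ✗
Tm: Tm = 64.9 + 41·(5 − 16.4)/26 = 46.9°C ✓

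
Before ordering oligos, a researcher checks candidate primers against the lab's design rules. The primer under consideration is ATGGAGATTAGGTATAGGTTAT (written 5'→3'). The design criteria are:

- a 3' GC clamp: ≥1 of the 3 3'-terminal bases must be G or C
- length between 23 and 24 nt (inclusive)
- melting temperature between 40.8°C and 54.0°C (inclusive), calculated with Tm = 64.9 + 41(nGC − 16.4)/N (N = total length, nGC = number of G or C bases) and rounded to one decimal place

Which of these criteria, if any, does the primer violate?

Base counts: A=7, T=8, G=7, C=0 (length 22).
GC clamp: 3' end TAT has 0 G/C, need ≥1 ✗
length: length 22, outside 23–24 ✗
Tm: Tm = 64.9 + 41·(7 − 16.4)/22 = 47.4°C ✓

Fails: GC clamp, length.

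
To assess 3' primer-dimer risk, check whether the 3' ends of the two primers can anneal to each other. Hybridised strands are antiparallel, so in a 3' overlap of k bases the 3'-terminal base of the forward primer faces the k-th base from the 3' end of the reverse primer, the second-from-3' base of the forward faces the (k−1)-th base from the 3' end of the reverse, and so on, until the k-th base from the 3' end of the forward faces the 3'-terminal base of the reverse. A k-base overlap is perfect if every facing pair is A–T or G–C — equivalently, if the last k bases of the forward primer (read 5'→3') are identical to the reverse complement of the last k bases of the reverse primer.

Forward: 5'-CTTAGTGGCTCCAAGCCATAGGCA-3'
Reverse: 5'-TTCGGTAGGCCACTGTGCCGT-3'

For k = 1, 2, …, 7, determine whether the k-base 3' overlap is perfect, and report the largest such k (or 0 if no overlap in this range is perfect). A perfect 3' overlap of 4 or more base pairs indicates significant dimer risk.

Longest perfect overlap: 1 complementary base pair; below the dimer-risk threshold (threshold 4).

Last 7 bases (5'→3') — forward …ATAGGCA, reverse …GTGCCGT.
Reverse complement of the reverse primer's last 7 bases: ACGGCAC; its first k bases are the reverse complement of the reverse primer's last k bases, so a perfect k-base overlap needs the forward primer's last k bases to equal them.
Comparing (forward last k vs required): k=1: A vs A ✓; k=2: CA vs AC ✗; k=3: GCA vs ACG ✗; k=4: GGCA vs ACGG ✗; k=5: AGGCA vs ACGGC ✗; k=6: TAGGCA vs ACGGCA ✗; k=7: ATAGGCA vs ACGGCAC ✗.
Only k = 1 is perfect, so the longest perfect 3' overlap is 1.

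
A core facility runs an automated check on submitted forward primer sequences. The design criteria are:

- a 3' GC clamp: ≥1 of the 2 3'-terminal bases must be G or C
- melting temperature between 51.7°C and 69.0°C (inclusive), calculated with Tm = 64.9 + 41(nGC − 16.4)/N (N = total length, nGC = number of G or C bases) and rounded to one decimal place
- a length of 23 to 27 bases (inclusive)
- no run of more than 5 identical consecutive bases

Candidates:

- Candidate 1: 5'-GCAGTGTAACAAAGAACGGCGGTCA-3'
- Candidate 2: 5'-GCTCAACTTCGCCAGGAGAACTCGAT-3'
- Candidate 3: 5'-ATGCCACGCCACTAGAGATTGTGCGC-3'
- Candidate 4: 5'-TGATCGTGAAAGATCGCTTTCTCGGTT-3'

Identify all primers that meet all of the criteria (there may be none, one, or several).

Candidate 1 (25 nt, A=9 T=3 G=8 C=5): 3' end CA has 1 G/C ✓; Tm = 64.9 + 41·(13 − 16.4)/25 = 59.3°C ✓; length 25 ✓; longest run = 3 ✓ — passes.
Candidate 2 (26 nt, A=7 T=5 G=6 C=8): 3' end AT has 0 G/C, need ≥1 ✗; Tm = 64.9 + 41·(14 − 16.4)/26 = 61.1°C ✓; length 26 ✓; longest run = 2 ✓ — fails.
Candidate 3 (26 nt, A=6 T=5 G=7 C=8): 3' end GC has 2 G/C ✓; Tm = 64.9 + 41·(15 − 16.4)/26 = 62.7°C ✓; length 26 ✓; longest run = 2 ✓ — passes.
Candidate 4 (27 nt, A=5 T=10 G=7 C=5): 3' end TT has 0 G/C, need ≥1 ✗; Tm = 64.9 + 41·(12 − 16.4)/27 = 58.2°C ✓; length 27 ✓; longest run = 3 ✓ — fails.

Candidate 1 and Candidate 3.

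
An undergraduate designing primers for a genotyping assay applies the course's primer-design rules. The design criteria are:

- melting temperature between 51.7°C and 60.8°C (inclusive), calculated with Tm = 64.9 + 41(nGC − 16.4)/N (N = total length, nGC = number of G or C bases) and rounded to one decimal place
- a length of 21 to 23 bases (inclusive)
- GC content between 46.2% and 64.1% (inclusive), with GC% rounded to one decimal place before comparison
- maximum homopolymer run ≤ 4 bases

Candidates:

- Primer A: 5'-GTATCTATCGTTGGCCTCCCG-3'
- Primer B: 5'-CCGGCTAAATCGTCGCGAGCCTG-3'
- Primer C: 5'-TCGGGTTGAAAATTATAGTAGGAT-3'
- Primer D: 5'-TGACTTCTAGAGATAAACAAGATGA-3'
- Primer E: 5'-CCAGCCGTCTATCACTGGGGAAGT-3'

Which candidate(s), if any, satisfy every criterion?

Primer A (21 nt, A=2 T=7 G=5 C=7): Tm = 64.9 + 41·(12 − 16.4)/21 = 56.3°C ✓; length 21 ✓; GC 12/21 = 57.1% ✓; longest run = 3 ✓ — passes.
Primer B (23 nt, A=4 T=4 G=7 C=8): Tm = 64.9 + 41·(15 − 16.4)/23 = 62.4°C, outside 51.7–60.8°C ✗; length 23 ✓; GC 15/23 = 65.2%, outside 46.2–64.1% ✗; longest run = 3 ✓ — fails.
Primer C (24 nt, A=8 T=8 G=7 C=1): Tm = 64.9 + 41·(8 − 16.4)/24 = 50.6°C, outside 51.7–60.8°C ✗; length 24, outside 21–23 ✗; GC 8/24 = 33.3%, outside 46.2–64.1% ✗; longest run = 4 ✓ — fails.
Primer D (25 nt, A=11 T=6 G=5 C=3): Tm = 64.9 + 41·(8 − 16.4)/25 = 51.1°C, outside 51.7–60.8°C ✗; length 25, outside 21–23 ✗; GC 8/25 = 32.0%, outside 46.2–64.1% ✗; longest run = 3 ✓ — fails.
Primer E (24 nt, A=5 T=5 G=7 C=7): Tm = 64.9 + 41·(14 − 16.4)/24 = 60.8°C ✓; length 24, outside 21–23 ✗; GC 14/24 = 58.3% ✓; longest run = 4 ✓ — fails.

Primer A only.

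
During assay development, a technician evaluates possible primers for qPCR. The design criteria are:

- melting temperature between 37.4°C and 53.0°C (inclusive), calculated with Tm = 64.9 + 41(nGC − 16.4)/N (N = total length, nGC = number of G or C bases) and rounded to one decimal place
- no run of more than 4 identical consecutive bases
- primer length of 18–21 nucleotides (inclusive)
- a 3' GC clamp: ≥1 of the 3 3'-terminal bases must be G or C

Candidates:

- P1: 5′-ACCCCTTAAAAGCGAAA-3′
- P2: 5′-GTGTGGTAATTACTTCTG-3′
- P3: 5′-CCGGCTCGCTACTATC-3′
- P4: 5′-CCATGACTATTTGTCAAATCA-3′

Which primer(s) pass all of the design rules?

P2 and P4.

P1 (17 nt, A=8 T=2 G=2 C=5): Tm = 64.9 + 41·(7 − 16.4)/17 = 42.2°C ✓; longest run = 4 ✓; length 17, outside 18–21 ✗; 3' end AAA has 0 G/C, need ≥1 ✗ — fails.
P2 (18 nt, A=3 T=8 G=5 C=2): Tm = 64.9 + 41·(7 − 16.4)/18 = 43.5°C ✓; longest run = 2 ✓; length 18 ✓; 3' end CTG has 2 G/C ✓ — passes.
P3 (16 nt, A=2 T=4 G=3 C=7): Tm = 64.9 + 41·(10 − 16.4)/16 = 48.5°C ✓; longest run = 2 ✓; length 16, outside 18–21 ✗; 3' end ATC has 1 G/C ✓ — fails.
P4 (21 nt, A=7 T=7 G=2 C=5): Tm = 64.9 + 41·(7 − 16.4)/21 = 46.5°C ✓; longest run = 3 ✓; length 21 ✓; 3' end TCA has 1 G/C ✓ — passes.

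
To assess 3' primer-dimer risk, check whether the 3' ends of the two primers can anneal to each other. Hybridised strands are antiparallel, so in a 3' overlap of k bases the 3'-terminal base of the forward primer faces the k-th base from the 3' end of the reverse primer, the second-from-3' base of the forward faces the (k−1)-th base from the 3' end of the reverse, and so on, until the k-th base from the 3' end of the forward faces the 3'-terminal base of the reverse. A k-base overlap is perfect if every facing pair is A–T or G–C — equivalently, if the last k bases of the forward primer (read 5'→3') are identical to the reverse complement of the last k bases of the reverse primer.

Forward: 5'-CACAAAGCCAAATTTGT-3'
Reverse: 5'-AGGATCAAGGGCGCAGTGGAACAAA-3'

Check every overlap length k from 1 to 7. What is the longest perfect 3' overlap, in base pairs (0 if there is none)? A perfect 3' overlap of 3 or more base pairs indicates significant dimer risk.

Longest perfect overlap: 5 complementary base pairs; significant dimer risk (threshold 3).

Last 7 bases (5'→3') — forward …AATTTGT, reverse …GAACAAA.
Reverse complement of the reverse primer's last 7 bases: TTTGTTC; its first k bases are the reverse complement of the reverse primer's last k bases, so a perfect k-base overlap needs the forward primer's last k bases to equal them.
Comparing (forward last k vs required): k=1: T vs T ✓; k=2: GT vs TT ✗; k=3: TGT vs TTT ✗; k=4: TTGT vs TTTG ✗; k=5: TTTGT vs TTTGT ✓; k=6: ATTTGT vs TTTGTT ✗; k=7: AATTTGT vs TTTGTTC ✗.
Perfect overlaps at k = 1, 5; the largest is 5.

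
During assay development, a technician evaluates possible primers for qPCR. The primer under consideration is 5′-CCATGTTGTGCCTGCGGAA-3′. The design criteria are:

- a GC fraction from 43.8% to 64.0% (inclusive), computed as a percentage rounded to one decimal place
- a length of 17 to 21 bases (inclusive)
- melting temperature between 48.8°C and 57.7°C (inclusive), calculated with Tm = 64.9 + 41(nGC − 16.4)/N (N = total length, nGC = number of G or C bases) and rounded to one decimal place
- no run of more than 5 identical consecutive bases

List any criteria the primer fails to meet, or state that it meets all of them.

Base counts: A=3, T=5, G=6, C=5 (length 19).
GC content: GC 11/19 = 57.9% ✓
length: length 19 ✓
Tm: Tm = 64.9 + 41·(11 − 16.4)/19 = 53.2°C ✓
homopolymer run: longest run = 2 ✓

Meets all criteria.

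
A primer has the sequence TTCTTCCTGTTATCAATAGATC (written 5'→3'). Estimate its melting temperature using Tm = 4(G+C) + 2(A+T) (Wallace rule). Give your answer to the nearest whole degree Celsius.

Base counts: A=5, T=10, G=2, C=5 (length 22).
Tm = 2·(5+10) + 4·(2+5) = 2·15 + 4·7 = 30 + 28 = 58°C.

58°C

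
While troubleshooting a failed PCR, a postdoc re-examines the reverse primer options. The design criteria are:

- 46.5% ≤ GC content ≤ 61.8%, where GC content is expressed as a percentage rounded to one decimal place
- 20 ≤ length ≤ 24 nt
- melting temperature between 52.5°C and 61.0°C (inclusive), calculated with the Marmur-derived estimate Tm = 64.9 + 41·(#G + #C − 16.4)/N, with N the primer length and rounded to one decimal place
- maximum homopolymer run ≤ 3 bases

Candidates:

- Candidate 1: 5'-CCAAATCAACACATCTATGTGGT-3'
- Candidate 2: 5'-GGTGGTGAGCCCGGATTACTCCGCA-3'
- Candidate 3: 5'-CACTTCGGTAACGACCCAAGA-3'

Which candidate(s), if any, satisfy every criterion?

Candidate 1 (23 nt, A=8 T=6 G=3 C=6): GC 9/23 = 39.1%, outside 46.5–61.8% ✗; length 23 ✓; Tm = 64.9 + 41·(9 − 16.4)/23 = 51.7°C, outside 52.5–61.0°C ✗; longest run = 3 ✓ — fails.
Candidate 2 (25 nt, A=4 T=5 G=9 C=7): GC 16/25 = 64.0%, outside 46.5–61.8% ✗; length 25, outside 20–24 ✗; Tm = 64.9 + 41·(16 − 16.4)/25 = 64.2°C, outside 52.5–61.0°C ✗; longest run = 3 ✓ — fails.
Candidate 3 (21 nt, A=7 T=3 G=4 C=7): GC 11/21 = 52.4% ✓; length 21 ✓; Tm = 64.9 + 41·(11 − 16.4)/21 = 54.4°C ✓; longest run = 3 ✓ — passes.

Candidate 3 only.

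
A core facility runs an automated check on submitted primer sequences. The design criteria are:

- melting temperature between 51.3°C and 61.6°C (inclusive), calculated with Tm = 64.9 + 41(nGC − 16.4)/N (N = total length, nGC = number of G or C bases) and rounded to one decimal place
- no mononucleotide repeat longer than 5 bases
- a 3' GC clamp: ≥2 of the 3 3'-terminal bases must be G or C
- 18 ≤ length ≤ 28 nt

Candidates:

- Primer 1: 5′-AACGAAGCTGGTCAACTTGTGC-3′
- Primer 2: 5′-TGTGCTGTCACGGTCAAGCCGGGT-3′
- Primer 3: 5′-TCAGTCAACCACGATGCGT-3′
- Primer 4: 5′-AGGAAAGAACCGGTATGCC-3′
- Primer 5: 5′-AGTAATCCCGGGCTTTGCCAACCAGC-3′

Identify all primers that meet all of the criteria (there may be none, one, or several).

Primer 1 only.

Primer 1 (22 nt, A=6 T=5 G=6 C=5): Tm = 64.9 + 41·(11 − 16.4)/22 = 54.8°C ✓; longest run = 2 ✓; 3' end TGC has 2 G/C ✓; length 22 ✓ — passes.
Primer 2 (24 nt, A=3 T=6 G=9 C=6): Tm = 64.9 + 41·(15 − 16.4)/24 = 62.5°C, outside 51.3–61.6°C ✗; longest run = 3 ✓; 3' end GGT has 2 G/C ✓; length 24 ✓ — fails.
Primer 3 (19 nt, A=5 T=4 G=4 C=6): Tm = 64.9 + 41·(10 − 16.4)/19 = 51.1°C, outside 51.3–61.6°C ✗; longest run = 2 ✓; 3' end CGT has 2 G/C ✓; length 19 ✓ — fails.
Primer 4 (19 nt, A=7 T=2 G=6 C=4): Tm = 64.9 + 41·(10 − 16.4)/19 = 51.1°C, outside 51.3–61.6°C ✗; longest run = 3 ✓; 3' end GCC has 3 G/C ✓; length 19 ✓ — fails.
Primer 5 (26 nt, A=6 T=5 G=6 C=9): Tm = 64.9 + 41·(15 − 16.4)/26 = 62.7°C, outside 51.3–61.6°C ✗; longest run = 3 ✓; 3' end AGC has 2 G/C ✓; length 26 ✓ — fails.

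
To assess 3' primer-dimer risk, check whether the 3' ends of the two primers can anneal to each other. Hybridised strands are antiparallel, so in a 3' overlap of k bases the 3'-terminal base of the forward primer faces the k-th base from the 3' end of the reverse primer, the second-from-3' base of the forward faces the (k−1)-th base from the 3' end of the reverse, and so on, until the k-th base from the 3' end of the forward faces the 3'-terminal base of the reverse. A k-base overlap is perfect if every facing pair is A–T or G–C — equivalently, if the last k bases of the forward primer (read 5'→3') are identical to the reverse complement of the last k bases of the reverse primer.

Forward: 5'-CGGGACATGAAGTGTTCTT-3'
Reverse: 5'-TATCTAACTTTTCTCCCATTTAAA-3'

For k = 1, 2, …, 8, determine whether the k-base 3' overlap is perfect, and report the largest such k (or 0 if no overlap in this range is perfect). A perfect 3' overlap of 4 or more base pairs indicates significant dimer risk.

Longest perfect overlap: 2 complementary base pairs; below the dimer-risk threshold (threshold 4).

Last 8 bases (5'→3') — forward …GTGTTCTT, reverse …CATTTAAA.
Reverse complement of the reverse primer's last 8 bases: TTTAAATG; its first k bases are the reverse complement of the reverse primer's last k bases, so a perfect k-base overlap needs the forward primer's last k bases to equal them.
Comparing (forward last k vs required): k=1: T vs T ✓; k=2: TT vs TT ✓; k=3: CTT vs TTT ✗; k=4: TCTT vs TTTA ✗; k=5: TTCTT vs TTTAA ✗; k=6: GTTCTT vs TTTAAA ✗; k=7: TGTTCTT vs TTTAAAT ✗; k=8: GTGTTCTT vs TTTAAATG ✗.
Perfect overlaps at k = 1, 2; the largest is 2.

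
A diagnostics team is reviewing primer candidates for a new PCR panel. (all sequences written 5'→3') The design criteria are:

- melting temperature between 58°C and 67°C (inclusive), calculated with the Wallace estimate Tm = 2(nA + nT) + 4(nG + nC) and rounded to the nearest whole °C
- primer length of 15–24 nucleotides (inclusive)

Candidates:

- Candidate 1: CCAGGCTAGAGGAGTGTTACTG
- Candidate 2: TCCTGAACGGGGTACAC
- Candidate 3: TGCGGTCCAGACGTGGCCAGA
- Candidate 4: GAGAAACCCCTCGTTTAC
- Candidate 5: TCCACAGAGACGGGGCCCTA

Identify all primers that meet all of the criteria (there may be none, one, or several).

Candidate 5 only.

Candidate 1 (22 nt, A=5 T=5 G=8 C=4): Tm = 2·10 + 4·12 = 68°C, outside 58–67°C ✗; length 22 ✓ — fails.
Candidate 2 (17 nt, A=4 T=3 G=5 C=5): Tm = 2·7 + 4·10 = 54°C, outside 58–67°C ✗; length 17 ✓ — fails.
Candidate 3 (21 nt, A=4 T=3 G=8 C=6): Tm = 2·7 + 4·14 = 70°C, outside 58–67°C ✗; length 21 ✓ — fails.
Candidate 4 (18 nt, A=5 T=4 G=3 C=6): Tm = 2·9 + 4·9 = 54°C, outside 58–67°C ✗; length 18 ✓ — fails.
Candidate 5 (20 nt, A=5 T=2 G=6 C=7): Tm = 2·7 + 4·13 = 66°C ✓; length 20 ✓ — passes.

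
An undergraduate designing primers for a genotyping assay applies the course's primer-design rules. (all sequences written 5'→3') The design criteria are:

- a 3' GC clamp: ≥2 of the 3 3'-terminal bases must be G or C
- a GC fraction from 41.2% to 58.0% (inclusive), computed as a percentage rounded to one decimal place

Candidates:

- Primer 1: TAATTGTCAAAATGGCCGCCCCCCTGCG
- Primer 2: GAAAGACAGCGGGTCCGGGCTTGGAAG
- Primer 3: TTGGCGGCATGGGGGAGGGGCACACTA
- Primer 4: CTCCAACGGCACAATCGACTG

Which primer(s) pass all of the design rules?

Primer 1 and Primer 4.

Primer 1 (28 nt, A=6 T=6 G=6 C=10): 3' end GCG has 3 G/C ✓; GC 16/28 = 57.1% ✓ — passes.
Primer 2 (27 nt, A=7 T=3 G=12 C=5): 3' end AAG has 1 G/C, need ≥2 ✗; GC 17/27 = 63.0%, outside 41.2–58.0% ✗ — fails.
Primer 3 (27 nt, A=5 T=4 G=13 C=5): 3' end CTA has 1 G/C, need ≥2 ✗; GC 18/27 = 66.7%, outside 41.2–58.0% ✗ — fails.
Primer 4 (21 nt, A=6 T=3 G=4 C=8): 3' end CTG has 2 G/C ✓; GC 12/21 = 57.1% ✓ — passes.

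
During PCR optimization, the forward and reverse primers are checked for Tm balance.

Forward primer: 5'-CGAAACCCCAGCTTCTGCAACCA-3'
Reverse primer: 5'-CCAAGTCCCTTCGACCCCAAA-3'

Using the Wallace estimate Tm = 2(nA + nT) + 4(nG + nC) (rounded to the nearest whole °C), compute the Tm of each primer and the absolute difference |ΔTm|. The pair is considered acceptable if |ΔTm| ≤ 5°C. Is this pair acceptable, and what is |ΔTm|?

|ΔTm| = 6°C; the pair is not acceptable.

Forward: A=7 T=3 G=3 C=10 → Tm = 2·10 + 4·13 = 72°C.
Reverse: A=6 T=3 G=2 C=10 → Tm = 2·9 + 4·12 = 66°C.
|ΔTm| = |72 − 66| = 6°C, > 5°C.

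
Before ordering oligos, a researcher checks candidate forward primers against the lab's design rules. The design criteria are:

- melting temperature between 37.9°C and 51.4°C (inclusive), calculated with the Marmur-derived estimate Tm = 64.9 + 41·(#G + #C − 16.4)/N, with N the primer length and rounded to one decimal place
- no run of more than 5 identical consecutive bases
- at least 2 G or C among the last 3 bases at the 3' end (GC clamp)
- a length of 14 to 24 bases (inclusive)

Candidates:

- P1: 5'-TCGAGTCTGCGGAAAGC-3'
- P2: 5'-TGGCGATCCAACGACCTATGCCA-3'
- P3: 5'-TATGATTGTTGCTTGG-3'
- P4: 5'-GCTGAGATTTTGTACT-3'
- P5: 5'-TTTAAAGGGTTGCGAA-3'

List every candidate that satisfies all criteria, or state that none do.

P1 and P3.

P1 (17 nt, A=4 T=3 G=6 C=4): Tm = 64.9 + 41·(10 − 16.4)/17 = 49.5°C ✓; longest run = 3 ✓; 3' end AGC has 2 G/C ✓; length 17 ✓ — passes.
P2 (23 nt, A=6 T=4 G=5 C=8): Tm = 64.9 + 41·(13 − 16.4)/23 = 58.8°C, outside 37.9–51.4°C ✗; longest run = 2 ✓; 3' end CCA has 2 G/C ✓; length 23 ✓ — fails.
P3 (16 nt, A=2 T=8 G=5 C=1): Tm = 64.9 + 41·(6 − 16.4)/16 = 38.3°C ✓; longest run = 2 ✓; 3' end TGG has 2 G/C ✓; length 16 ✓ — passes.
P4 (16 nt, A=3 T=7 G=4 C=2): Tm = 64.9 + 41·(6 − 16.4)/16 = 38.3°C ✓; longest run = 4 ✓; 3' end ACT has 1 G/C, need ≥2 ✗; length 16 ✓ — fails.
P5 (16 nt, A=5 T=5 G=5 C=1): Tm = 64.9 + 41·(6 − 16.4)/16 = 38.3°C ✓; longest run = 3 ✓; 3' end GAA has 1 G/C, need ≥2 ✗; length 16 ✓ — fails.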